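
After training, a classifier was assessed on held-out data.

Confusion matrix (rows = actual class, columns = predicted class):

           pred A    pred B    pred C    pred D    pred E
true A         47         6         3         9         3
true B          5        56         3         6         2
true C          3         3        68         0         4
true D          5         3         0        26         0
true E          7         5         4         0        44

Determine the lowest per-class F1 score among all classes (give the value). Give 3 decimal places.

Per-class F1 score (2·TP/(2·TP+FP+FN)):
  A: TP=47, FP=5+3+5+7=20, FN=6+3+9+3=21 → 94/135 = 0.6963
  B: TP=56, FP=6+3+3+5=17, FN=5+3+6+2=16 → 112/145 = 0.7724
  C: TP=68, FP=3+3+0+4=10, FN=3+3+0+4=10 → 136/156 = 0.8718
  D: TP=26, FP=9+6+0+0=15, FN=5+3+0+0=8 → 52/75 = 0.6933
  E: TP=44, FP=3+2+4+0=9, FN=7+5+4+0=16 → 88/113 = 0.7788
Lowest is class 'D' with F1 score = 0.693.

0.693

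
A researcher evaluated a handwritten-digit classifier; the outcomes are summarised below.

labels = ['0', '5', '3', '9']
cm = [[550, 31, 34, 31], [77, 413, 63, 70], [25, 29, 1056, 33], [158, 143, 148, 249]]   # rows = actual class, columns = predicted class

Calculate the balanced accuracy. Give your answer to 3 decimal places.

Balanced accuracy = mean of per-class recall.
  0: recall = 550/646 = 0.8514
  5: recall = 413/623 = 0.6629
  3: recall = 1056/1143 = 0.9239
  9: recall = 249/698 = 0.3567
Mean = (0.8514 + 0.6629 + 0.9239 + 0.3567) / 4 = 0.699

0.699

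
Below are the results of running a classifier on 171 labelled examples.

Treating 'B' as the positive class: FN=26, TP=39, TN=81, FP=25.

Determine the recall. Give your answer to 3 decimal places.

Recall = TP/(TP+FN) = 39/(39+26) = 39/65 = 0.600

0.600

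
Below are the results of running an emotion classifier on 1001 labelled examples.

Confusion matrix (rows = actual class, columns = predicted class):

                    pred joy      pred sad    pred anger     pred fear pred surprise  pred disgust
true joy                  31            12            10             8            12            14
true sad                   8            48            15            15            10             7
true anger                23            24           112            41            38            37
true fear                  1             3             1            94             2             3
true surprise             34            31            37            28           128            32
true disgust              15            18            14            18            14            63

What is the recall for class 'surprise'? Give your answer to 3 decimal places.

0.441

One-vs-rest for 'surprise': TP = diagonal; FP = other classes predicted 'surprise'; FN = 'surprise' predicted as other.
recall = TP/(TP+FN).
surprise: TP=128, FN=34+31+37+28+32=162 → 128/290 = 0.4414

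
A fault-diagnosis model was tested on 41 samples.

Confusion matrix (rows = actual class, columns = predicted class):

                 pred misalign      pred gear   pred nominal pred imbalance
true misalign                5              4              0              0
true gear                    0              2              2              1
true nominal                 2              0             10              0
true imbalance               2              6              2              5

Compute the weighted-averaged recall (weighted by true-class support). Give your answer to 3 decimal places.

Per-class recall (TP/(TP+FN)):
  misalign: TP=5, FN=4+0+0=4 → 5/9 = 0.5556
  gear: TP=2, FN=0+2+1=3 → 2/5 = 0.4000
  nominal: TP=10, FN=2+0+0=2 → 10/12 = 0.8333
  imbalance: TP=5, FN=2+6+2=10 → 5/15 = 0.3333
Weighted-recall = Σ (supportᵢ/N)·recallᵢ with N=41: (9/41)·0.5556 + (5/41)·0.4000 + (12/41)·0.8333 + (15/41)·0.3333 = 0.537

0.537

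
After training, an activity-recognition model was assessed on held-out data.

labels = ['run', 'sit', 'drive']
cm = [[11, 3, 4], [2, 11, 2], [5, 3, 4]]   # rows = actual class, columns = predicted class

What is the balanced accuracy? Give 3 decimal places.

Balanced accuracy = mean of per-class recall.
  run: recall = 11/18 = 0.6111
  sit: recall = 11/15 = 0.7333
  drive: recall = 4/12 = 0.3333
Mean = (0.6111 + 0.7333 + 0.3333) / 3 = 0.559

0.559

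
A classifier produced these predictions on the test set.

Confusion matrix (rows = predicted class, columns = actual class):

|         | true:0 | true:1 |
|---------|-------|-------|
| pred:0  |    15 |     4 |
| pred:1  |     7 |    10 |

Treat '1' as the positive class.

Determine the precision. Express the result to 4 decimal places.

0.5882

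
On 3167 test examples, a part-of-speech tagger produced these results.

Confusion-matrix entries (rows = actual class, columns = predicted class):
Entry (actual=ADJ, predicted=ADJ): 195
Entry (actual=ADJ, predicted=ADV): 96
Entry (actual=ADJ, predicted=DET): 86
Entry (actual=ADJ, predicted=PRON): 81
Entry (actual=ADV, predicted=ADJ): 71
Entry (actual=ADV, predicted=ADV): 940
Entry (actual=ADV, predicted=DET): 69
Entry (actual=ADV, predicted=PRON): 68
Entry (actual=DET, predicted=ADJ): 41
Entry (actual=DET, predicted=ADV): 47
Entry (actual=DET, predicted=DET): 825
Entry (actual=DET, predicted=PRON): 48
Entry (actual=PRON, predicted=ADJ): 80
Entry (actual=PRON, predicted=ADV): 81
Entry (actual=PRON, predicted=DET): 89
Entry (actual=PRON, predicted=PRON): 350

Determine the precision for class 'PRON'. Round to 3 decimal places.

0.640

Treat 'PRON' as positive and all other classes as negative.
precision = TP/(TP+FP).
PRON: TP=350, FP=81+68+48=197 → 350/547 = 0.6399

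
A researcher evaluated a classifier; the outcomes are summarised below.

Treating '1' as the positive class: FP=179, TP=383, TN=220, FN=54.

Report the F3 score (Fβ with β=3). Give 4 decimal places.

Fβ = (1+β²)·TP / ((1+β²)·TP + β²·FN + FP), with β²=9
= 10·383 / (10·383 + 9·54 + 179) = 0.8521

0.8521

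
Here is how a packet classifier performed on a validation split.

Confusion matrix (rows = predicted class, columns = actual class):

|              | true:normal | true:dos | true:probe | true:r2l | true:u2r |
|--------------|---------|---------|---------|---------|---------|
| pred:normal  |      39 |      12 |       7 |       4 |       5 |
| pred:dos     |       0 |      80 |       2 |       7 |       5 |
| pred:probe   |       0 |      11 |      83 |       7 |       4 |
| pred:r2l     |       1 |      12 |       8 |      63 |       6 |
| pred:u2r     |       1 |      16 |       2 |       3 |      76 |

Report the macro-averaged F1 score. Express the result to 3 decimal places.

0.749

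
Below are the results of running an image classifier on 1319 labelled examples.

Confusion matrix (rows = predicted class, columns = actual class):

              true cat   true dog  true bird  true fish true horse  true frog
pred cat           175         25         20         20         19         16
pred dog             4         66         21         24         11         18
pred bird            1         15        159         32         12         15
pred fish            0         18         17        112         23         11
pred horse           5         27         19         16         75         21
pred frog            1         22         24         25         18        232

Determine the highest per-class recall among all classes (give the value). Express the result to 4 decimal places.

Per-class recall (TP/(TP+FN)):
  cat: TP=175, FN=4+1+0+5+1=11 → 175/186 = 0.94086
  dog: TP=66, FN=25+15+18+27+22=107 → 66/173 = 0.38150
  bird: TP=159, FN=20+21+17+19+24=101 → 159/260 = 0.61154
  fish: TP=112, FN=20+24+32+16+25=117 → 112/229 = 0.48908
  horse: TP=75, FN=19+11+12+23+18=83 → 75/158 = 0.47468
  frog: TP=232, FN=16+18+15+11+21=81 → 232/313 = 0.74121
Highest is class 'cat' with recall = 0.9409.

0.9409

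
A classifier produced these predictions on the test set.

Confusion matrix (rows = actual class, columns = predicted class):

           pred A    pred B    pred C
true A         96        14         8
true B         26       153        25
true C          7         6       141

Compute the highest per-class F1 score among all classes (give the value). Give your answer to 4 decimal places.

Per-class F1 score (2·TP/(2·TP+FP+FN)):
  A: TP=96, FP=26+7=33, FN=14+8=22 → 192/247 = 0.77733
  B: TP=153, FP=14+6=20, FN=26+25=51 → 306/377 = 0.81167
  C: TP=141, FP=8+25=33, FN=7+6=13 → 282/328 = 0.85976
Highest is class 'C' with F1 score = 0.8598.

0.8598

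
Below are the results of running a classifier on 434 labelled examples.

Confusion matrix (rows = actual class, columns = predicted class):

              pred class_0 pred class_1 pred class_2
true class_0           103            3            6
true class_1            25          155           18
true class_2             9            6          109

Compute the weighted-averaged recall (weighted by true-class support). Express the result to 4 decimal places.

Per-class recall (TP/(TP+FN)):
  class_0: TP=103, FN=3+6=9 → 103/112 = 0.91964
  class_1: TP=155, FN=25+18=43 → 155/198 = 0.78283
  class_2: TP=109, FN=9+6=15 → 109/124 = 0.87903
Weighted-recall = Σ (supportᵢ/N)·recallᵢ with N=434: (112/434)·0.91964 + (198/434)·0.78283 + (124/434)·0.87903 = 0.8456

0.8456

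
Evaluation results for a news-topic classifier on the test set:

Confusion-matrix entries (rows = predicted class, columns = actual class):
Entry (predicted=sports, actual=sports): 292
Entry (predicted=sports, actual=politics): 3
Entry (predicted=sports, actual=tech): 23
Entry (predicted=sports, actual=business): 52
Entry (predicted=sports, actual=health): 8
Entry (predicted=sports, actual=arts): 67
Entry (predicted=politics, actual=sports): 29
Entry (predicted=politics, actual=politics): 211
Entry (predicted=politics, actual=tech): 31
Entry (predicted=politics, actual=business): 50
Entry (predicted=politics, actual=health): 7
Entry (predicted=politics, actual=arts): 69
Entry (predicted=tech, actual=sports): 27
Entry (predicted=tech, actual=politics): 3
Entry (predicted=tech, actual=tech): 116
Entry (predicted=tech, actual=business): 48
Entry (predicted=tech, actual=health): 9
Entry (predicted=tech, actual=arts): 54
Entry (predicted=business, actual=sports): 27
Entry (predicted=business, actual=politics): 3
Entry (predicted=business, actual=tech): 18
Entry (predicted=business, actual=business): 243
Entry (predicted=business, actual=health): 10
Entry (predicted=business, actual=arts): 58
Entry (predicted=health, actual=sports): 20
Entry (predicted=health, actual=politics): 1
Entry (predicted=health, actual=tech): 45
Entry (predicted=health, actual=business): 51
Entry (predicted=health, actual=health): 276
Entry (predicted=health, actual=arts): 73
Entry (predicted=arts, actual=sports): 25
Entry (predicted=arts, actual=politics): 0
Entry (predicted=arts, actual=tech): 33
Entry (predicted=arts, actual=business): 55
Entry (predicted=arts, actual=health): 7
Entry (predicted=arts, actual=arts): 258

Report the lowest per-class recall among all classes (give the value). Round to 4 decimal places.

Per-class recall (TP/(TP+FN)):
  sports: TP=292, FN=29+27+27+20+25=128 → 292/420 = 0.69524
  politics: TP=211, FN=3+3+3+1+0=10 → 211/221 = 0.95475
  tech: TP=116, FN=23+31+18+45+33=150 → 116/266 = 0.43609
  business: TP=243, FN=52+50+48+51+55=256 → 243/499 = 0.48697
  health: TP=276, FN=8+7+9+10+7=41 → 276/317 = 0.87066
  arts: TP=258, FN=67+69+54+58+73=321 → 258/579 = 0.44560
Lowest is class 'tech' with recall = 0.4361.

0.4361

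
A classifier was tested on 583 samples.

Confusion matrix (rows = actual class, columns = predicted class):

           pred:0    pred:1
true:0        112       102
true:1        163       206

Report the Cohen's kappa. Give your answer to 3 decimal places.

Observed agreement pₒ = trace/N = 318/583 = 0.5455
Expected agreement pₑ = Σ (rowᵢ·colᵢ)/N² = (214·275 + 369·308)/583² = 0.5075
κ = (pₒ − pₑ)/(1 − pₑ) = (0.5455 − 0.5075)/(1 − 0.5075) = 0.077

0.077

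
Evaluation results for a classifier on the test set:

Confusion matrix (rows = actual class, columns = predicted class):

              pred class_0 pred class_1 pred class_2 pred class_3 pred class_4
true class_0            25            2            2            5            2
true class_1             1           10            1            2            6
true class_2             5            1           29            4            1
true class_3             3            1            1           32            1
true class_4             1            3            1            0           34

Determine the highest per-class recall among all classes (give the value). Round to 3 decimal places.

0.872

Per-class recall (TP/(TP+FN)):
  class_0: TP=25, FN=2+2+5+2=11 → 25/36 = 0.6944
  class_1: TP=10, FN=1+1+2+6=10 → 10/20 = 0.5000
  class_2: TP=29, FN=5+1+4+1=11 → 29/40 = 0.7250
  class_3: TP=32, FN=3+1+1+1=6 → 32/38 = 0.8421
  class_4: TP=34, FN=1+3+1+0=5 → 34/39 = 0.8718
Highest is class 'class_4' with recall = 0.872.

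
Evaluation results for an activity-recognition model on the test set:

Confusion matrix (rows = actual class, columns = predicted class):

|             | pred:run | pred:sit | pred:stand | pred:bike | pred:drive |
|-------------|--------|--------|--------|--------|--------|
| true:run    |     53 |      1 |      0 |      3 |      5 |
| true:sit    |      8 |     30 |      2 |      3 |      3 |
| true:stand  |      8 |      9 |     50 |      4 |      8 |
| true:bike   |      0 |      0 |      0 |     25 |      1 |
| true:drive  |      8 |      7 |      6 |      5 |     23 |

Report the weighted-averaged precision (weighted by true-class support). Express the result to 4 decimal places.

Per-class precision (TP/(TP+FP)):
  run: TP=53, FP=8+8+0+8=24 → 53/77 = 0.68831
  sit: TP=30, FP=1+9+0+7=17 → 30/47 = 0.63830
  stand: TP=50, FP=0+2+0+6=8 → 50/58 = 0.86207
  bike: TP=25, FP=3+3+4+5=15 → 25/40 = 0.62500
  drive: TP=23, FP=5+3+8+1=17 → 23/40 = 0.57500
Weighted-precision = Σ (supportᵢ/N)·precisionᵢ with N=262: (62/262)·0.68831 + (46/262)·0.63830 + (79/262)·0.86207 + (26/262)·0.62500 + (49/262)·0.57500 = 0.7044

0.7044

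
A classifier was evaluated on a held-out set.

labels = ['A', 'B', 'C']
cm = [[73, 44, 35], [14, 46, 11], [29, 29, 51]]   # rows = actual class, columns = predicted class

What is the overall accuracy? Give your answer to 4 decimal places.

Accuracy = trace / total = (73+46+51=170) / 332 = 170/332 = 0.5120

0.5120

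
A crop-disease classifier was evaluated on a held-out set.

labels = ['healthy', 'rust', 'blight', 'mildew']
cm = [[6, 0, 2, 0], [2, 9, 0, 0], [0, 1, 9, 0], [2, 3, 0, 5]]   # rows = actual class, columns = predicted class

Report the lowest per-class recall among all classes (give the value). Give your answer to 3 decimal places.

0.500

Per-class recall (TP/(TP+FN)):
  healthy: TP=6, FN=0+2+0=2 → 6/8 = 0.7500
  rust: TP=9, FN=2+0+0=2 → 9/11 = 0.8182
  blight: TP=9, FN=0+1+0=1 → 9/10 = 0.9000
  mildew: TP=5, FN=2+3+0=5 → 5/10 = 0.5000
Lowest is class 'mildew' with recall = 0.500.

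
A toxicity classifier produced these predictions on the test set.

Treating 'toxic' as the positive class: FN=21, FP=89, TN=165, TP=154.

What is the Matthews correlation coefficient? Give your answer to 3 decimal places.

0.525

MCC = (TP·TN − FP·FN) / √((TP+FP)(TP+FN)(TN+FP)(TN+FN))
Numerator = 154·165 − 89·21 = 23541
Denominator = √(243·175·254·186) = √2009051100 = 44822.4397
MCC = 23541 / 44822.4397 = 0.525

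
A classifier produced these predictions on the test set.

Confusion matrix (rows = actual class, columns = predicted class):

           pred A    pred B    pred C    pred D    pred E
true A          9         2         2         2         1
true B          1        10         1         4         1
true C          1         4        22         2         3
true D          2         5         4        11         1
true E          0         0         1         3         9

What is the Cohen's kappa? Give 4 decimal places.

Observed agreement pₒ = trace/N = 61/101 = 0.60396
Expected agreement pₑ = Σ (rowᵢ·colᵢ)/N² = (16·13 + 17·21 + 32·30 + 23·22 + 13·15)/101² = 0.21821
κ = (pₒ − pₑ)/(1 − pₑ) = (0.60396 − 0.21821)/(1 − 0.21821) = 0.4934

0.4934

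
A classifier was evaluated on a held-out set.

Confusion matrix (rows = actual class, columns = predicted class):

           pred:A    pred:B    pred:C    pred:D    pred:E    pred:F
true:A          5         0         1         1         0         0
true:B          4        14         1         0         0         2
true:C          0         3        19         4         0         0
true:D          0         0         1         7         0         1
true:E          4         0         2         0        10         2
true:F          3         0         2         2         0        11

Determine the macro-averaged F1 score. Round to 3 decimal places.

Per-class F1 score (2·TP/(2·TP+FP+FN)):
  A: TP=5, FP=4+0+0+4+3=11, FN=0+1+1+0+0=2 → 10/23 = 0.4348
  B: TP=14, FP=0+3+0+0+0=3, FN=4+1+0+0+2=7 → 28/38 = 0.7368
  C: TP=19, FP=1+1+1+2+2=7, FN=0+3+4+0+0=7 → 38/52 = 0.7308
  D: TP=7, FP=1+0+4+0+2=7, FN=0+0+1+0+1=2 → 14/23 = 0.6087
  E: TP=10, FP=0+0+0+0+0=0, FN=4+0+2+0+2=8 → 20/28 = 0.7143
  F: TP=11, FP=0+2+0+1+2=5, FN=3+0+2+2+0=7 → 22/34 = 0.6471
Macro-F1 score = mean = (0.4348 + 0.7368 + 0.7308 + 0.6087 + 0.7143 + 0.6471) / 6 = 0.645

0.645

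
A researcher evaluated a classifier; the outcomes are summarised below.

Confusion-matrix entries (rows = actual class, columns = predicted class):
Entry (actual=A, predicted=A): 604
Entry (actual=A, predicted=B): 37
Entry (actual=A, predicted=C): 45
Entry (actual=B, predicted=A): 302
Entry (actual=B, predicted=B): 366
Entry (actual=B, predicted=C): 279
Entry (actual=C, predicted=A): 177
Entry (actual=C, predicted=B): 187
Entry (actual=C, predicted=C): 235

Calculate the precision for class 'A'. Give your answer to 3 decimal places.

Take TP from the diagonal, FP from the rest of the 'A' prediction marginal, FN from the rest of the 'A' actual marginal.
precision = TP/(TP+FP).
A: TP=604, FP=302+177=479 → 604/1083 = 0.5577

0.558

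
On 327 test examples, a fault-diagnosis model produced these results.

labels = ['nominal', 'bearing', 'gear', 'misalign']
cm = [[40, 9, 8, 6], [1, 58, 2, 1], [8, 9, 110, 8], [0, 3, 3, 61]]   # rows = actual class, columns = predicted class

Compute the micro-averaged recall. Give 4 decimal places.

0.8226

Micro-averaging pools counts across classes: ΣTP=269, ΣFP=58, ΣFN=58.
Micro-recall = TP/(TP+FN) on pooled counts = 0.8226 (equals overall accuracy in single-label multiclass).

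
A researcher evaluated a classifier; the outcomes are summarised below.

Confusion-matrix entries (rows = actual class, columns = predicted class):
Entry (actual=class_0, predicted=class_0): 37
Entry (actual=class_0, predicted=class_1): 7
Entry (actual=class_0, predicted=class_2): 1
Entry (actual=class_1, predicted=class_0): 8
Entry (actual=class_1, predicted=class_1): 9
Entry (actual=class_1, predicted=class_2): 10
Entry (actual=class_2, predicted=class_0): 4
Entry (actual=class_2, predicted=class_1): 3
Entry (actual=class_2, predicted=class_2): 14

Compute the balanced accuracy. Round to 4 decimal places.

0.6074

Balanced accuracy = mean of per-class recall.
  class_0: recall = 37/45 = 0.82222
  class_1: recall = 9/27 = 0.33333
  class_2: recall = 14/21 = 0.66667
Mean = (0.82222 + 0.33333 + 0.66667) / 3 = 0.6074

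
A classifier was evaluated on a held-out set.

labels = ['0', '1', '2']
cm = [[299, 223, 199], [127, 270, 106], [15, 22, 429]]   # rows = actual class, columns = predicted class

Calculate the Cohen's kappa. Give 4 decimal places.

0.3963

Observed agreement pₒ = trace/N = 998/1690 = 0.59053
Expected agreement pₑ = Σ (rowᵢ·colᵢ)/N² = (721·441 + 503·515 + 466·734)/1690² = 0.32178
κ = (pₒ − pₑ)/(1 − pₑ) = (0.59053 − 0.32178)/(1 − 0.32178) = 0.3963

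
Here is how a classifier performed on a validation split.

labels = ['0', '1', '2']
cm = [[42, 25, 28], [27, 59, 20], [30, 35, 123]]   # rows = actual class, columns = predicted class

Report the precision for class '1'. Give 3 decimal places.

0.496

precision = TP/(TP+FP).
1: TP=59, FP=25+35=60 → 59/119 = 0.4958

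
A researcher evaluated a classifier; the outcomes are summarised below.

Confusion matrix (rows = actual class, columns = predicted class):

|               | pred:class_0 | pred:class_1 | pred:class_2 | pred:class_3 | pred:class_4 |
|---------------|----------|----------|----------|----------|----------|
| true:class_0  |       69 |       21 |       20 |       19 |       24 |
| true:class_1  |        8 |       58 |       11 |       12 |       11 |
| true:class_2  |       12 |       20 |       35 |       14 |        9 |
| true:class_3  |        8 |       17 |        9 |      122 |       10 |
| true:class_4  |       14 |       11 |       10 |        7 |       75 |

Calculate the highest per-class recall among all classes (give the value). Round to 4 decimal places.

0.7349

Per-class recall (TP/(TP+FN)):
  class_0: TP=69, FN=21+20+19+24=84 → 69/153 = 0.45098
  class_1: TP=58, FN=8+11+12+11=42 → 58/100 = 0.58000
  class_2: TP=35, FN=12+20+14+9=55 → 35/90 = 0.38889
  class_3: TP=122, FN=8+17+9+10=44 → 122/166 = 0.73494
  class_4: TP=75, FN=14+11+10+7=42 → 75/117 = 0.64103
Highest is class 'class_3' with recall = 0.7349.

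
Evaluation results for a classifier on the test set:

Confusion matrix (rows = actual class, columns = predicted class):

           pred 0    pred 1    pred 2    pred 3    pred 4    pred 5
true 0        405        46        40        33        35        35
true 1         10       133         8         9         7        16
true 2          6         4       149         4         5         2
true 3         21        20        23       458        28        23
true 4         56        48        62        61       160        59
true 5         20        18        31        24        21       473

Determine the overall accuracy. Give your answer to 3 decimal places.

0.696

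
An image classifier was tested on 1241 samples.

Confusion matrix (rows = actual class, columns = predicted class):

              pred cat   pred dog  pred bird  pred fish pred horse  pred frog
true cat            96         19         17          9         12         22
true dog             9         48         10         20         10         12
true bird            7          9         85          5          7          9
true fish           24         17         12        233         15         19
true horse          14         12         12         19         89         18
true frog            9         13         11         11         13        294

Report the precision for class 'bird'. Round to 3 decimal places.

0.578

Take TP from the diagonal, FP from the rest of the 'bird' prediction marginal, FN from the rest of the 'bird' actual marginal.
precision = TP/(TP+FP).
bird: TP=85, FP=17+10+12+12+11=62 → 85/147 = 0.5782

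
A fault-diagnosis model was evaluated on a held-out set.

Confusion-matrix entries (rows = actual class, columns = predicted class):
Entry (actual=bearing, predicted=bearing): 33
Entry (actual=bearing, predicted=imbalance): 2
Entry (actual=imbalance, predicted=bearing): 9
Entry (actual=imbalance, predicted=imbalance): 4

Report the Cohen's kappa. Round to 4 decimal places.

0.3016

Observed agreement pₒ = trace/N = 37/48 = 0.77083
Expected agreement pₑ = Σ (rowᵢ·colᵢ)/N² = (35·42 + 13·6)/48² = 0.67188
κ = (pₒ − pₑ)/(1 − pₑ) = (0.77083 − 0.67188)/(1 − 0.67188) = 0.3016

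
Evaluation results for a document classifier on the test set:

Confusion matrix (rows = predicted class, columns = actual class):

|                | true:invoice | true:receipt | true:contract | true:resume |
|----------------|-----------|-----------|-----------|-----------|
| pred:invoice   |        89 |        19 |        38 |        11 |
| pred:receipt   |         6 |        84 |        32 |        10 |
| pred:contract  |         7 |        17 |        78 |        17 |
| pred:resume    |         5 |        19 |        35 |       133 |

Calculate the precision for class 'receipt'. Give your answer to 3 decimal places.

0.636

One-vs-rest for 'receipt': TP = diagonal; FP = other classes predicted 'receipt'; FN = 'receipt' predicted as other.
precision = TP/(TP+FP).
receipt: TP=84, FP=6+32+10=48 → 84/132 = 0.6364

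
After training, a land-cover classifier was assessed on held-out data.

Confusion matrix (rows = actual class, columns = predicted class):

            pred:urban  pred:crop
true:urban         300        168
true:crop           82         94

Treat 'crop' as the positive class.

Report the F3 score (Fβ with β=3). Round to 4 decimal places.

Fβ = (1+β²)·TP / ((1+β²)·TP + β²·FN + FP), with β²=9
= 10·94 / (10·94 + 9·82 + 168) = 0.5092

0.5092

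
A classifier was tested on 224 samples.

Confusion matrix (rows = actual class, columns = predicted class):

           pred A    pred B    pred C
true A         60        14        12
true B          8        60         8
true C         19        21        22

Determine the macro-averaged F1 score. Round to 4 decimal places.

Per-class F1 score (2·TP/(2·TP+FP+FN)):
  A: TP=60, FP=8+19=27, FN=14+12=26 → 120/173 = 0.69364
  B: TP=60, FP=14+21=35, FN=8+8=16 → 120/171 = 0.70175
  C: TP=22, FP=12+8=20, FN=19+21=40 → 44/104 = 0.42308
Macro-F1 score = mean = (0.69364 + 0.70175 + 0.42308) / 3 = 0.6062

0.6062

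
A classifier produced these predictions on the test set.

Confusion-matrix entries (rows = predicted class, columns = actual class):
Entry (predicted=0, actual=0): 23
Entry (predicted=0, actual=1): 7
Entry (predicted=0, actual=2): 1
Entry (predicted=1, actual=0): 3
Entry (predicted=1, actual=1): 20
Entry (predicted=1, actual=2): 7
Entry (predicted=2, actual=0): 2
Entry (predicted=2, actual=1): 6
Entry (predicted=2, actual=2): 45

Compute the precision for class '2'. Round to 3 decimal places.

0.849

Treat '2' as positive and all other classes as negative.
precision = TP/(TP+FP).
2: TP=45, FP=2+6=8 → 45/53 = 0.8491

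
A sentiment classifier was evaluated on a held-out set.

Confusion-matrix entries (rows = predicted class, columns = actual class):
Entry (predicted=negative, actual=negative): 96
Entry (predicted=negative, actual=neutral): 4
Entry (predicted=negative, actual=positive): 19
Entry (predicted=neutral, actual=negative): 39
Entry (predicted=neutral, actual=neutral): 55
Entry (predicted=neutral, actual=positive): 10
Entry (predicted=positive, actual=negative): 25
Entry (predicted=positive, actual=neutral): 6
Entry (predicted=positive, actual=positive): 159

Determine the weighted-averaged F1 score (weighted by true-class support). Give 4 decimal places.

Per-class F1 score (2·TP/(2·TP+FP+FN)):
  negative: TP=96, FP=4+19=23, FN=39+25=64 → 192/279 = 0.68817
  neutral: TP=55, FP=39+10=49, FN=4+6=10 → 110/169 = 0.65089
  positive: TP=159, FP=25+6=31, FN=19+10=29 → 318/378 = 0.84127
Weighted-F1 score = Σ (supportᵢ/N)·F1 scoreᵢ with N=413: (160/413)·0.68817 + (65/413)·0.65089 + (188/413)·0.84127 = 0.7520

0.7520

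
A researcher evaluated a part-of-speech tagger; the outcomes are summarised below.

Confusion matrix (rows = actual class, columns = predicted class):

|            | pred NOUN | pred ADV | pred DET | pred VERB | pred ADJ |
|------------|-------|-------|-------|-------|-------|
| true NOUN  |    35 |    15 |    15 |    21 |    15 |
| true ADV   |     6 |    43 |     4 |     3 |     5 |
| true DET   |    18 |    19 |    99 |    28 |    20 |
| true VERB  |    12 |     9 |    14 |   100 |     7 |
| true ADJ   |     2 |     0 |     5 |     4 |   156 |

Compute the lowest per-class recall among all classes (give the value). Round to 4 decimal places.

0.3465

Per-class recall (TP/(TP+FN)):
  NOUN: TP=35, FN=15+15+21+15=66 → 35/101 = 0.34653
  ADV: TP=43, FN=6+4+3+5=18 → 43/61 = 0.70492
  DET: TP=99, FN=18+19+28+20=85 → 99/184 = 0.53804
  VERB: TP=100, FN=12+9+14+7=42 → 100/142 = 0.70423
  ADJ: TP=156, FN=2+0+5+4=11 → 156/167 = 0.93413
Lowest is class 'NOUN' with recall = 0.3465.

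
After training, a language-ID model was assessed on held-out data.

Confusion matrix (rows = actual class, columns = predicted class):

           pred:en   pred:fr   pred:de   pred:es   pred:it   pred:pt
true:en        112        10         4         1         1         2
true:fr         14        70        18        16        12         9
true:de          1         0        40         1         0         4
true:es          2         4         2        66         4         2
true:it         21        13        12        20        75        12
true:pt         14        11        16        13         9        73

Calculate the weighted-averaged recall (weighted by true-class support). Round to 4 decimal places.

0.6374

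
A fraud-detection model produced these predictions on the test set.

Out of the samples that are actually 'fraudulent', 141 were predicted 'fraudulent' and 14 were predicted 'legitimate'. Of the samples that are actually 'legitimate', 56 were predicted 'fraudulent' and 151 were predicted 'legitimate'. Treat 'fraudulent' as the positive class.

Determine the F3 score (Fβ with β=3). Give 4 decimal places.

0.8857

Fβ = (1+β²)·TP / ((1+β²)·TP + β²·FN + FP), with β²=9
= 10·141 / (10·141 + 9·14 + 56) = 0.8857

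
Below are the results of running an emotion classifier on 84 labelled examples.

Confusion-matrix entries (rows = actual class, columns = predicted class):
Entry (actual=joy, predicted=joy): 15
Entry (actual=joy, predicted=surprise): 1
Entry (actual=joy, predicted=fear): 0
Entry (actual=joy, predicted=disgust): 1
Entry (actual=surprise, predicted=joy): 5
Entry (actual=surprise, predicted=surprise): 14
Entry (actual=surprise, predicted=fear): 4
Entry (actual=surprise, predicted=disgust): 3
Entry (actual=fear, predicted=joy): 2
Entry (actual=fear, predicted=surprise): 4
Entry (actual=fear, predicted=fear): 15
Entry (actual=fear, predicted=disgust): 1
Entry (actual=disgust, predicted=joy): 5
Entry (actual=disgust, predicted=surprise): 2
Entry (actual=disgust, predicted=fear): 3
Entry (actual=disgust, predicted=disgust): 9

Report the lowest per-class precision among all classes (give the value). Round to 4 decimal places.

Per-class precision (TP/(TP+FP)):
  joy: TP=15, FP=5+2+5=12 → 15/27 = 0.55556
  surprise: TP=14, FP=1+4+2=7 → 14/21 = 0.66667
  fear: TP=15, FP=0+4+3=7 → 15/22 = 0.68182
  disgust: TP=9, FP=1+3+1=5 → 9/14 = 0.64286
Lowest is class 'joy' with precision = 0.5556.

0.5556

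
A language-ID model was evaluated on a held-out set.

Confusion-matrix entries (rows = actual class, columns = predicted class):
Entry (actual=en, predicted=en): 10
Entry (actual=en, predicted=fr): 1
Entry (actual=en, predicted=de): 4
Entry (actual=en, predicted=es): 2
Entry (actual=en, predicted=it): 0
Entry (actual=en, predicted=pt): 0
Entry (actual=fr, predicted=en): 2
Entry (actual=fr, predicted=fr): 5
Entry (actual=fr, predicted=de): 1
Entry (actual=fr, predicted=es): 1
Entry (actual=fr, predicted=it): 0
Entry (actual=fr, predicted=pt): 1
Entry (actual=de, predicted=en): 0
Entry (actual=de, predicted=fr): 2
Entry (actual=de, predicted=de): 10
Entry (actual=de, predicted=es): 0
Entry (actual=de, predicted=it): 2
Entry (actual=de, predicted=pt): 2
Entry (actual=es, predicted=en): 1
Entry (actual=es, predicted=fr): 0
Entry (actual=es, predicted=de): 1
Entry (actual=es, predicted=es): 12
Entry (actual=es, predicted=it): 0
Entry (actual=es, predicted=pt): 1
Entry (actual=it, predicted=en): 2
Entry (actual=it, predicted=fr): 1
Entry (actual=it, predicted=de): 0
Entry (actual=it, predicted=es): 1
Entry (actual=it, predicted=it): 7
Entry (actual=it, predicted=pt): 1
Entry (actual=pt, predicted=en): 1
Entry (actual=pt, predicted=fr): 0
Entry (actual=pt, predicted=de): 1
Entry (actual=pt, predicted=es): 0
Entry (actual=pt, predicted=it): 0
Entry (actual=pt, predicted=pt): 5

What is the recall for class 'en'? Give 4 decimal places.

One-vs-rest for 'en': TP = diagonal; FP = other classes predicted 'en'; FN = 'en' predicted as other.
recall = TP/(TP+FN).
en: TP=10, FN=1+4+2+0+0=7 → 10/17 = 0.58824

0.5882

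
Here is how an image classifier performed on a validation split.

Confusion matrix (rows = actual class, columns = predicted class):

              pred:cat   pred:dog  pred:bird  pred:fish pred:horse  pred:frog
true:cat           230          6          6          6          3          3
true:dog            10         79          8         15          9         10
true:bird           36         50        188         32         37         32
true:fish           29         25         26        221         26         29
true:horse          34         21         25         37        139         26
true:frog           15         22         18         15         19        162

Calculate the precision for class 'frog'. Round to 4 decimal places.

One-vs-rest for 'frog': TP = diagonal; FP = other classes predicted 'frog'; FN = 'frog' predicted as other.
precision = TP/(TP+FP).
frog: TP=162, FP=3+10+32+29+26=100 → 162/262 = 0.61832

0.6183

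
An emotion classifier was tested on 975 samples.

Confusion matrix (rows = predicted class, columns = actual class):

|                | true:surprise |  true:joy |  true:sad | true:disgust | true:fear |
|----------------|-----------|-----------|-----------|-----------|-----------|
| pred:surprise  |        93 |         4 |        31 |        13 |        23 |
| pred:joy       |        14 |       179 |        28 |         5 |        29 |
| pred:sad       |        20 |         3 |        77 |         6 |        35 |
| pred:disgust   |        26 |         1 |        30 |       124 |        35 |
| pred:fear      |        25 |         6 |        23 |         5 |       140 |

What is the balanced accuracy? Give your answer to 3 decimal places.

Balanced accuracy = mean of per-class recall.
  surprise: recall = 93/178 = 0.5225
  joy: recall = 179/193 = 0.9275
  sad: recall = 77/189 = 0.4074
  disgust: recall = 124/153 = 0.8105
  fear: recall = 140/262 = 0.5344
Mean = (0.5225 + 0.9275 + 0.4074 + 0.8105 + 0.5344) / 5 = 0.640

0.640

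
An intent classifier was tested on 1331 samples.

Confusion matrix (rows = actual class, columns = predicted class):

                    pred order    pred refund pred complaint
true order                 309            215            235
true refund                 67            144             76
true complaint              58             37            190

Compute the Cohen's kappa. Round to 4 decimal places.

Observed agreement pₒ = trace/N = 643/1331 = 0.48310
Expected agreement pₑ = Σ (rowᵢ·colᵢ)/N² = (759·434 + 287·396 + 285·501)/1331² = 0.33069
κ = (pₒ − pₑ)/(1 − pₑ) = (0.48310 − 0.33069)/(1 − 0.33069) = 0.2277

0.2277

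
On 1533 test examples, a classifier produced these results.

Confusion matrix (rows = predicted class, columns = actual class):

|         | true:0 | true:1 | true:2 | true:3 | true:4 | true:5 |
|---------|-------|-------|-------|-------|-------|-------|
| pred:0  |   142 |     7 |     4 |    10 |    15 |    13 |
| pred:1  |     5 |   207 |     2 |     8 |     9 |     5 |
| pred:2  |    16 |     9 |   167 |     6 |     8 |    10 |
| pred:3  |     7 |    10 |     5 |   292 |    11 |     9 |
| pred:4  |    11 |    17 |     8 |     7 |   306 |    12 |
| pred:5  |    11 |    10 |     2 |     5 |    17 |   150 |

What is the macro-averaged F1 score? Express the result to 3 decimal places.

0.815

Per-class F1 score (2·TP/(2·TP+FP+FN)):
  0: TP=142, FP=7+4+10+15+13=49, FN=5+16+7+11+11=50 → 284/383 = 0.7415
  1: TP=207, FP=5+2+8+9+5=29, FN=7+9+10+17+10=53 → 414/496 = 0.8347
  2: TP=167, FP=16+9+6+8+10=49, FN=4+2+5+8+2=21 → 334/404 = 0.8267
  3: TP=292, FP=7+10+5+11+9=42, FN=10+8+6+7+5=36 → 584/662 = 0.8822
  4: TP=306, FP=11+17+8+7+12=55, FN=15+9+8+11+17=60 → 612/727 = 0.8418
  5: TP=150, FP=11+10+2+5+17=45, FN=13+5+10+9+12=49 → 300/394 = 0.7614
Macro-F1 score = mean = (0.7415 + 0.8347 + 0.8267 + 0.8822 + 0.8418 + 0.7614) / 6 = 0.815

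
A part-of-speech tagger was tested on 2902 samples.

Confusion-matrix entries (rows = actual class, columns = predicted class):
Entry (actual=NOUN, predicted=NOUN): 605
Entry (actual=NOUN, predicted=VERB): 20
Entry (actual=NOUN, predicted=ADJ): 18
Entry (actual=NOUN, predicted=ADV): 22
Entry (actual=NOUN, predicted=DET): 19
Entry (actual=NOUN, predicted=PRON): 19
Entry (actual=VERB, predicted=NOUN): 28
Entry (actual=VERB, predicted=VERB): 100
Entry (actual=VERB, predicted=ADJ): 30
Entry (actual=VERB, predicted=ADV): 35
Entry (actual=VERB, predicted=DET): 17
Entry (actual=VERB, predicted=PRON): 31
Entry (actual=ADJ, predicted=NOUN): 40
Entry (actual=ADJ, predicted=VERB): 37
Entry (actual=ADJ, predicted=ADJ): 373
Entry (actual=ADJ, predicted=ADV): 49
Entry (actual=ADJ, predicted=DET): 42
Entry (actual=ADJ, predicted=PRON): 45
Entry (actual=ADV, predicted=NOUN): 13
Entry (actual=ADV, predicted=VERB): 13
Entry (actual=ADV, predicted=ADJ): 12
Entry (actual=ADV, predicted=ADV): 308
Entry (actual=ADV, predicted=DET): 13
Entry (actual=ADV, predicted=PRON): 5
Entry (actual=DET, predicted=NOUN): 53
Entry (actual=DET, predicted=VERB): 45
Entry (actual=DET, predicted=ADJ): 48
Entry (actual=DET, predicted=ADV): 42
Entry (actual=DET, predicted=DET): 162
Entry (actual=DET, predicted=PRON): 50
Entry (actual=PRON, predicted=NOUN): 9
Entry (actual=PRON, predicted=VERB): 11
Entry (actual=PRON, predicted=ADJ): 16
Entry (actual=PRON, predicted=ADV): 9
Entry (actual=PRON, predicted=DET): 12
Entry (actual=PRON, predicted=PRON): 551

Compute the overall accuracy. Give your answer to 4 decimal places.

0.7233

Accuracy = trace / total = (605+100+373+308+162+551=2099) / 2902 = 2099/2902 = 0.7233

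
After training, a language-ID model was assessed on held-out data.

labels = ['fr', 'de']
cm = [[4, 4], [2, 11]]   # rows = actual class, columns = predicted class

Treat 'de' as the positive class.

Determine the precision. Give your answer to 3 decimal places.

Precision = TP/(TP+FP) = 11/(11+4) = 11/15 = 0.733

0.733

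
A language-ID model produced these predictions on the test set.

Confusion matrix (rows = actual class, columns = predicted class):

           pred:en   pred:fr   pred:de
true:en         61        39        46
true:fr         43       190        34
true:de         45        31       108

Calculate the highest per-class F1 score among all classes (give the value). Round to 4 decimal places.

0.7211

Per-class F1 score (2·TP/(2·TP+FP+FN)):
  en: TP=61, FP=43+45=88, FN=39+46=85 → 122/295 = 0.41356
  fr: TP=190, FP=39+31=70, FN=43+34=77 → 380/527 = 0.72106
  de: TP=108, FP=46+34=80, FN=45+31=76 → 216/372 = 0.58065
Highest is class 'fr' with F1 score = 0.7211.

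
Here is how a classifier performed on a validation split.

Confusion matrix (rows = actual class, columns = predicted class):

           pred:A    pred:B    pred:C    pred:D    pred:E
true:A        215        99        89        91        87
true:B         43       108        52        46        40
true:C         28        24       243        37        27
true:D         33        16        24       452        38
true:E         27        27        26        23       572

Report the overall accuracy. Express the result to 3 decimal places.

0.645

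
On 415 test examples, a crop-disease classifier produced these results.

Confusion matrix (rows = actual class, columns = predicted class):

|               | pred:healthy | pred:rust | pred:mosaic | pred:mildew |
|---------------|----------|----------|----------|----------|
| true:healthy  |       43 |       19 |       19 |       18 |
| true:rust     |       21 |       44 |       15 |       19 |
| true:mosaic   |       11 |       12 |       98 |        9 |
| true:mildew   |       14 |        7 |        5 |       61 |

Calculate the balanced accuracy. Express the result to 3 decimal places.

0.583

Balanced accuracy = mean of per-class recall.
  healthy: recall = 43/99 = 0.4343
  rust: recall = 44/99 = 0.4444
  mosaic: recall = 98/130 = 0.7538
  mildew: recall = 61/87 = 0.7011
Mean = (0.4343 + 0.4444 + 0.7538 + 0.7011) / 4 = 0.583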